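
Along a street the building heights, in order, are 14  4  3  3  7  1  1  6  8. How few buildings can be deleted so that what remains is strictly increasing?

6

Fewest deletions = n − (longest strictly increasing subsequence).
i:      1  2  3  4  5  6  7  8  9
a[i]:  14  4  3  3  7  1  1  6  8
dp:     1  1  1  1  2  1  1  2  3
max dp = 3, so deletions = 9 − 3 = 6.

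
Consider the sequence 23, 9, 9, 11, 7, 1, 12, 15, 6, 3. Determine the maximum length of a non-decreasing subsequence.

5

Let dp[i] be the length of the longest such subsequence ending at index i:
i:      1  2  3  4  5  6  7  8  9 10
a[i]:  23  9  9 11  7  1 12 15  6  3
dp:     1  1  2  3  1  1  4  5  2  2
Maximum dp value is 5.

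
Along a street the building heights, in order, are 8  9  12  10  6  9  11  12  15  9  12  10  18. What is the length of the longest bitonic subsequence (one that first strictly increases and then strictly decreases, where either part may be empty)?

inc[i] = longest strictly increasing subsequence ending at i; dec[i] = longest strictly decreasing subsequence starting at i:
i:      1  2  3  4  5  6  7  8  9 10 11 12 13
a[i]:   8  9 12 10  6  9 11 12 15  9 12 10 18
inc:    1  2  3  3  1  2  4  5  6  2  5  3  7
dec:    2  2  3  2  1  1  2  2  3  1  2  1  1
Best peak at i=9 (value 15): inc=6, dec=3, length 6+3−1 = 8.

8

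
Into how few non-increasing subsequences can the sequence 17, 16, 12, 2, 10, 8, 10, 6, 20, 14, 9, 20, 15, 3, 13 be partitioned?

5

The minimum number of non-increasing subsequences covering a sequence equals the length of its longest strictly increasing subsequence.
LIS length is 5 (e.g. 2, 8, 10, 14, 20), so 5 piles are needed.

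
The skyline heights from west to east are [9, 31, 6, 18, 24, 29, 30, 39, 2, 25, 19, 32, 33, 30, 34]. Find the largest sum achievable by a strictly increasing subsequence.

Let S[i] be the best sum of a strictly increasing subsequence ending at i:
i:       1   2   3   4   5   6   7   8   9  10  11  12  13  14  15
a[i]:    9  31   6  18  24  29  30  39   2  25  19  32  33  30  34
S:       9  40   6  27  51  80 110 149   2  76  46 142 175 110 209
Maximum is 209 (e.g. 9 + 18 + 24 + 29 + 30 + 32 + 33 + 34).

209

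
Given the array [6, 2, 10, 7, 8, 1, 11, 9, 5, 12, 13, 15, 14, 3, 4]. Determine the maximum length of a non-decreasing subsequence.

7

Track the smallest tail for each achievable length (allowing ties):
6 → extends → [6]
2 → replaces 6 → [2]
10 → extends → [2, 10]
7 → replaces 10 → [2, 7]
8 → extends → [2, 7, 8]
1 → replaces 2 → [1, 7, 8]
11 → extends → [1, 7, 8, 11]
9 → replaces 11 → [1, 7, 8, 9]
5 → replaces 7 → [1, 5, 8, 9]
12 → extends → [1, 5, 8, 9, 12]
13 → extends → [1, 5, 8, 9, 12, 13]
15 → extends → [1, 5, 8, 9, 12, 13, 15]
14 → replaces 15 → [1, 5, 8, 9, 12, 13, 14]
3 → replaces 5 → [1, 3, 8, 9, 12, 13, 14]
4 → replaces 8 → [1, 3, 4, 9, 12, 13, 14]
Seven tails, so the longest non-decreasing subsequence has length 7 (e.g. 6, 7, 8, 11, 12, 13, 15).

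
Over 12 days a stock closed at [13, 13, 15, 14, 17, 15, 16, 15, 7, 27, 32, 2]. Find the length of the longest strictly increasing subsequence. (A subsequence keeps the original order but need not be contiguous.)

6

Track the smallest tail for each achievable length (strict):
13 → extends → [13]
13 → already a tail → [13]
15 → extends → [13, 15]
14 → replaces 15 → [13, 14]
17 → extends → [13, 14, 17]
15 → replaces 17 → [13, 14, 15]
16 → extends → [13, 14, 15, 16]
15 → already a tail → [13, 14, 15, 16]
7 → replaces 13 → [7, 14, 15, 16]
27 → extends → [7, 14, 15, 16, 27]
32 → extends → [7, 14, 15, 16, 27, 32]
2 → replaces 7 → [2, 14, 15, 16, 27, 32]
Six tails, so the longest strictly increasing subsequence has length 6 (e.g. 13, 14, 15, 16, 27, 32).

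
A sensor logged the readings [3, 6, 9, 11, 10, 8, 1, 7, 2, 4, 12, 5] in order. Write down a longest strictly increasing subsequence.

3, 6, 9, 11, 12

Patience tails give the LIS length; then backtrack through the dp parents:
3 → extends → [3]
6 → extends → [3, 6]
9 → extends → [3, 6, 9]
11 → extends → [3, 6, 9, 11]
10 → replaces 11 → [3, 6, 9, 10]
8 → replaces 9 → [3, 6, 8, 10]
1 → replaces 3 → [1, 6, 8, 10]
7 → replaces 8 → [1, 6, 7, 10]
2 → replaces 6 → [1, 2, 7, 10]
4 → replaces 7 → [1, 2, 4, 10]
12 → extends → [1, 2, 4, 10, 12]
5 → replaces 10 → [1, 2, 4, 5, 12]
Length 5; one witness is 3, 6, 9, 11, 12.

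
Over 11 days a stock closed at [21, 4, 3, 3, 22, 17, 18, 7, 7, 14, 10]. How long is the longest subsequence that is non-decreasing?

Let dp[i] be the length of the longest such subsequence ending at index i:
i:      1  2  3  4  5  6  7  8  9 10 11
a[i]:  21  4  3  3 22 17 18  7  7 14 10
dp:     1  1  1  2  3  3  4  3  4  5  5
Maximum dp value is 5.

5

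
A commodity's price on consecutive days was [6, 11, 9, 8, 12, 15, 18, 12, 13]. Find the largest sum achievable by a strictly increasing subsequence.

Let S[i] be the best sum of a strictly increasing subsequence ending at i:
i:      1  2  3  4  5  6  7  8  9
a[i]:   6 11  9  8 12 15 18 12 13
S:      6 17 15 14 29 44 62 29 42
Maximum is 62 (e.g. 6 + 11 + 12 + 15 + 18).

62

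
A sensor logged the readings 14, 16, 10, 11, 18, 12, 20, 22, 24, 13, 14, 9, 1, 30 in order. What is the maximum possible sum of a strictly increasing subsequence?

144

Let S[i] be the best sum of a strictly increasing subsequence ending at i:
i:       1   2   3   4   5   6   7   8   9  10  11  12  13  14
a[i]:   14  16  10  11  18  12  20  22  24  13  14   9   1  30
S:      14  30  10  21  48  33  68  90 114  46  60   9   1 144
Maximum is 144 (e.g. 14 + 16 + 18 + 20 + 22 + 24 + 30).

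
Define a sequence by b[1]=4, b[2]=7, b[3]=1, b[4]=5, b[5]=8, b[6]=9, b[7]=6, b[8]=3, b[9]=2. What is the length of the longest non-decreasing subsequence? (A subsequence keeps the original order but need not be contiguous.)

4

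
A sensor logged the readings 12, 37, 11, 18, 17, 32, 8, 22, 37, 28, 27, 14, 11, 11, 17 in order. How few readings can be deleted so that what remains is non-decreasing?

Fewest deletions = n − (longest non-decreasing subsequence).
i:      1  2  3  4  5  6  7  8  9 10 11 12 13 14 15
a[i]:  12 37 11 18 17 32  8 22 37 28 27 14 11 11 17
dp:     1  2  1  2  2  3  1  3  4  4  4  2  2  3  4
max dp = 4, so deletions = 15 − 4 = 11.

11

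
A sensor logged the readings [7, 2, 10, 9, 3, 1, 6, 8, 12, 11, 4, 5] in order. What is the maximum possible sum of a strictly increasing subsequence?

Let S[i] be the best sum of a strictly increasing subsequence ending at i:
i:      1  2  3  4  5  6  7  8  9 10 11 12
a[i]:   7  2 10  9  3  1  6  8 12 11  4  5
S:      7  2 17 16  5  1 11 19 31 30  9 14
Maximum is 31 (e.g. 2 + 3 + 6 + 8 + 12).

31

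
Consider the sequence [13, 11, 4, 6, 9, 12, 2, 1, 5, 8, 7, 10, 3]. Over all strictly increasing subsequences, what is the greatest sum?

31

Let S[i] be the best sum of a strictly increasing subsequence ending at i:
i:      1  2  3  4  5  6  7  8  9 10 11 12 13
a[i]:  13 11  4  6  9 12  2  1  5  8  7 10  3
S:     13 11  4 10 19 31  2  1  9 18 17 29  5
Maximum is 31 (e.g. 4 + 6 + 9 + 12).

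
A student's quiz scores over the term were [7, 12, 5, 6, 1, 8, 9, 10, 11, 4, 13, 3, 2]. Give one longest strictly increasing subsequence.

5, 6, 8, 9, 10, 11, 13

Patience tails give the LIS length; then backtrack through the dp parents:
7 → extends → [7]
12 → extends → [7, 12]
5 → replaces 7 → [5, 12]
6 → replaces 12 → [5, 6]
1 → replaces 5 → [1, 6]
8 → extends → [1, 6, 8]
9 → extends → [1, 6, 8, 9]
10 → extends → [1, 6, 8, 9, 10]
11 → extends → [1, 6, 8, 9, 10, 11]
4 → replaces 6 → [1, 4, 8, 9, 10, 11]
13 → extends → [1, 4, 8, 9, 10, 11, 13]
3 → replaces 4 → [1, 3, 8, 9, 10, 11, 13]
2 → replaces 3 → [1, 2, 8, 9, 10, 11, 13]
Length 7; one witness is 5, 6, 8, 9, 10, 11, 13.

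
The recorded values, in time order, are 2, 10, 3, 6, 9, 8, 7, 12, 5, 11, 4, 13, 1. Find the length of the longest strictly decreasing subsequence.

7

Negate each value so 'decreasing' becomes 'increasing', then run patience tails on the negated sequence:
-2 → extends → [-2]
-10 → replaces -2 → [-10]
-3 → extends → [-10, -3]
-6 → replaces -3 → [-10, -6]
-9 → replaces -6 → [-10, -9]
-8 → extends → [-10, -9, -8]
-7 → extends → [-10, -9, -8, -7]
-12 → replaces -10 → [-12, -9, -8, -7]
-5 → extends → [-12, -9, -8, -7, -5]
-11 → replaces -9 → [-12, -11, -8, -7, -5]
-4 → extends → [-12, -11, -8, -7, -5, -4]
-13 → replaces -12 → [-13, -11, -8, -7, -5, -4]
-1 → extends → [-13, -11, -8, -7, -5, -4, -1]
Seven tails, so the longest strictly decreasing subsequence of the original has length 7.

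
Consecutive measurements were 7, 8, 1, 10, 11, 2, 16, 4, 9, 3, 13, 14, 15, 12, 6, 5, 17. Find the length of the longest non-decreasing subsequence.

8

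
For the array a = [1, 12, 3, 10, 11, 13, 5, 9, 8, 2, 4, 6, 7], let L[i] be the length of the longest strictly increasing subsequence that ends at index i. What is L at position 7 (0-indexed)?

4

dp[i] = 1 + max{dp[j] : j<i, a[j]<a[i]} (or 1 if no such j):
i:      0  1  2  3  4  5  6  7  8  9 10 11 12
a[i]:   1 12  3 10 11 13  5  9  8  2  4  6  7
dp:     1  2  2  3  4  5  3  4  4  2  3  4  5
At index 7 the value is 4.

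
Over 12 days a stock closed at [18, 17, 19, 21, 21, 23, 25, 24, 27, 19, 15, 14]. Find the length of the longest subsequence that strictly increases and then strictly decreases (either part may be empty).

inc[i] = longest strictly increasing subsequence ending at i; dec[i] = longest strictly decreasing subsequence starting at i:
i:      1  2  3  4  5  6  7  8  9 10 11 12
a[i]:  18 17 19 21 21 23 25 24 27 19 15 14
inc:    1  1  2  3  3  4  5  5  6  2  1  1
dec:    4  3  3  4  4  4  5  4  4  3  2  1
Best peak at i=7 (value 25): inc=5, dec=5, length 5+5−1 = 9.

9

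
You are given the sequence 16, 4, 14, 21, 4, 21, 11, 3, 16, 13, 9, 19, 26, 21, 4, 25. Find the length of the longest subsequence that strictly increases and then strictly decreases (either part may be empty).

inc[i] = longest strictly increasing subsequence ending at i; dec[i] = longest strictly decreasing subsequence starting at i:
i:      1  2  3  4  5  6  7  8  9 10 11 12 13 14 15 16
a[i]:  16  4 14 21  4 21 11  3 16 13  9 19 26 21  4 25
inc:    1  1  2  3  1  3  2  1  3  3  2  4  5  5  2  6
dec:    5  2  4  5  2  5  3  1  4  3  2  2  3  2  1  1
Best peak at i=4 (value 21): inc=3, dec=5, length 3+5−1 = 7.

7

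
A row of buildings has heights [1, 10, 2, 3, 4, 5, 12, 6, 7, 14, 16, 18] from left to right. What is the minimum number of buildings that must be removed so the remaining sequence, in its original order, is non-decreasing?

2

Fewest deletions = n − (longest non-decreasing subsequence).
Patience tails:
1 → extends → [1]
10 → extends → [1, 10]
2 → replaces 10 → [1, 2]
3 → extends → [1, 2, 3]
4 → extends → [1, 2, 3, 4]
5 → extends → [1, 2, 3, 4, 5]
12 → extends → [1, 2, 3, 4, 5, 12]
6 → replaces 12 → [1, 2, 3, 4, 5, 6]
7 → extends → [1, 2, 3, 4, 5, 6, 7]
14 → extends → [1, 2, 3, 4, 5, 6, 7, 14]
16 → extends → [1, 2, 3, 4, 5, 6, 7, 14, 16]
18 → extends → [1, 2, 3, 4, 5, 6, 7, 14, 16, 18]
Longest non-decreasing subsequence has length 10, so deletions = 12 − 10 = 2.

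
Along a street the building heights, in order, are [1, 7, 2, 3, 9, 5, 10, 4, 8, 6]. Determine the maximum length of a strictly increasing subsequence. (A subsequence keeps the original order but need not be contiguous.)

Let dp[i] be the length of the longest such subsequence ending at index i:
i:      1  2  3  4  5  6  7  8  9 10
a[i]:   1  7  2  3  9  5 10  4  8  6
dp:     1  2  2  3  4  4  5  4  5  5
Maximum dp value is 5.

5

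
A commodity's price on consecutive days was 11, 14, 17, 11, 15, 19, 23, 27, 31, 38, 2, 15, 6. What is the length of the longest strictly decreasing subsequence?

Negate each value so 'decreasing' becomes 'increasing', then run patience tails on the negated sequence:
-11 → extends → [-11]
-14 → replaces -11 → [-14]
-17 → replaces -14 → [-17]
-11 → extends → [-17, -11]
-15 → replaces -11 → [-17, -15]
-19 → replaces -17 → [-19, -15]
-23 → replaces -19 → [-23, -15]
-27 → replaces -23 → [-27, -15]
-31 → replaces -27 → [-31, -15]
-38 → replaces -31 → [-38, -15]
-2 → extends → [-38, -15, -2]
-15 → already a tail → [-38, -15, -2]
-6 → replaces -2 → [-38, -15, -6]
Three tails, so the longest strictly decreasing subsequence of the original has length 3.

3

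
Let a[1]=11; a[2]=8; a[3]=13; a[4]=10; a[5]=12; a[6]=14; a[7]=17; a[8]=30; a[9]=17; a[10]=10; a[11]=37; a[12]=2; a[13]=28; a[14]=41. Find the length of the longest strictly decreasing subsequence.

Negate each value so 'decreasing' becomes 'increasing', then run patience tails on the negated sequence:
-11 → extends → [-11]
-8 → extends → [-11, -8]
-13 → replaces -11 → [-13, -8]
-10 → replaces -8 → [-13, -10]
-12 → replaces -10 → [-13, -12]
-14 → replaces -13 → [-14, -12]
-17 → replaces -14 → [-17, -12]
-30 → replaces -17 → [-30, -12]
-17 → replaces -12 → [-30, -17]
-10 → extends → [-30, -17, -10]
-37 → replaces -30 → [-37, -17, -10]
-2 → extends → [-37, -17, -10, -2]
-28 → replaces -17 → [-37, -28, -10, -2]
-41 → replaces -37 → [-41, -28, -10, -2]
Four tails, so the longest strictly decreasing subsequence of the original has length 4.

4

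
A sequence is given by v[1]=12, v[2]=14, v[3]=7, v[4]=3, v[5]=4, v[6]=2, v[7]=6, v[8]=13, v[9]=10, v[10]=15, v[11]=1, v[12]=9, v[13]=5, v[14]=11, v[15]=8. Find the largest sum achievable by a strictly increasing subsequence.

41

Let S[i] be the best sum of a strictly increasing subsequence ending at i:
i:      1  2  3  4  5  6  7  8  9 10 11 12 13 14 15
v[i]:  12 14  7  3  4  2  6 13 10 15  1  9  5 11  8
S:     12 26  7  3  7  2 13 26 23 41  1 22 12 34 21
Maximum is 41 (e.g. 3 + 4 + 6 + 13 + 15).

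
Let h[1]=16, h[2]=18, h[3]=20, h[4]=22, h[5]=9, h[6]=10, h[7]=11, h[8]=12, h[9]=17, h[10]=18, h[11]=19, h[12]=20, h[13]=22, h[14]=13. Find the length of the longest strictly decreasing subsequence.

Negate each value so 'decreasing' becomes 'increasing', then run patience tails on the negated sequence:
-16 → extends → [-16]
-18 → replaces -16 → [-18]
-20 → replaces -18 → [-20]
-22 → replaces -20 → [-22]
-9 → extends → [-22, -9]
-10 → replaces -9 → [-22, -10]
-11 → replaces -10 → [-22, -11]
-12 → replaces -11 → [-22, -12]
-17 → replaces -12 → [-22, -17]
-18 → replaces -17 → [-22, -18]
-19 → replaces -18 → [-22, -19]
-20 → replaces -19 → [-22, -20]
-22 → already a tail → [-22, -20]
-13 → extends → [-22, -20, -13]
Three tails, so the longest strictly decreasing subsequence of the original has length 3.

3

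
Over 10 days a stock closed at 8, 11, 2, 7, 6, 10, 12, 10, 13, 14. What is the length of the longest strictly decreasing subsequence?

Let dp[i] be the longest strictly decreasing subsequence ending at i:
i:      1  2  3  4  5  6  7  8  9 10
a[i]:   8 11  2  7  6 10 12 10 13 14
dp:     1  1  2  2  3  2  1  2  1  1
Maximum is 3.

3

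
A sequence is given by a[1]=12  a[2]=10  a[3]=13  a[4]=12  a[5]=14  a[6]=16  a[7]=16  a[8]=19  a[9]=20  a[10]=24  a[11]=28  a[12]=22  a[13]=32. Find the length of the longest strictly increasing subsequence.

Track the smallest tail for each achievable length (strict):
12 → extends → [12]
10 → replaces 12 → [10]
13 → extends → [10, 13]
12 → replaces 13 → [10, 12]
14 → extends → [10, 12, 14]
16 → extends → [10, 12, 14, 16]
16 → already a tail → [10, 12, 14, 16]
19 → extends → [10, 12, 14, 16, 19]
20 → extends → [10, 12, 14, 16, 19, 20]
24 → extends → [10, 12, 14, 16, 19, 20, 24]
28 → extends → [10, 12, 14, 16, 19, 20, 24, 28]
22 → replaces 24 → [10, 12, 14, 16, 19, 20, 22, 28]
32 → extends → [10, 12, 14, 16, 19, 20, 22, 28, 32]
Nine tails, so the longest strictly increasing subsequence has length 9 (e.g. 12, 13, 14, 16, 19, 20, 24, 28, 32).

9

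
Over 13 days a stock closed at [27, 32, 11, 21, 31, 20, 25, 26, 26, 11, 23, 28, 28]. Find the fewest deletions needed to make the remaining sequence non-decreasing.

6

Fewest deletions = n − (longest non-decreasing subsequence).
Patience tails:
27 → extends → [27]
32 → extends → [27, 32]
11 → replaces 27 → [11, 32]
21 → replaces 32 → [11, 21]
31 → extends → [11, 21, 31]
20 → replaces 21 → [11, 20, 31]
25 → replaces 31 → [11, 20, 25]
26 → extends → [11, 20, 25, 26]
26 → extends → [11, 20, 25, 26, 26]
11 → replaces 20 → [11, 11, 25, 26, 26]
23 → replaces 25 → [11, 11, 23, 26, 26]
28 → extends → [11, 11, 23, 26, 26, 28]
28 → extends → [11, 11, 23, 26, 26, 28, 28]
Longest non-decreasing subsequence has length 7, so deletions = 13 − 7 = 6.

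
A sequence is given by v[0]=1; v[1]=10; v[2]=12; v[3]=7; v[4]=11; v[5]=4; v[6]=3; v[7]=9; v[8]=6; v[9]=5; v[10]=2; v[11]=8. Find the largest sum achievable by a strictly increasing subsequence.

Let S[i] be the best sum of a strictly increasing subsequence ending at i:
i:      0  1  2  3  4  5  6  7  8  9 10 11
v[i]:   1 10 12  7 11  4  3  9  6  5  2  8
S:      1 11 23  8 22  5  4 17 11 10  3 19
Maximum is 23 (e.g. 1 + 10 + 12).

23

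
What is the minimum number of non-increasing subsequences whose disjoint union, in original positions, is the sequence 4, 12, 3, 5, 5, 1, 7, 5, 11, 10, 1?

Place each on the leftmost legal pile:
4 → new pile 1 (tops now [4])
12 → new pile 2 (tops now [4, 12])
3 → pile 1 (tops now [3, 12])
5 → pile 2 (tops now [3, 5])
5 → pile 2 (tops now [3, 5])
1 → pile 1 (tops now [1, 5])
7 → new pile 3 (tops now [1, 5, 7])
5 → pile 2 (tops now [1, 5, 7])
11 → new pile 4 (tops now [1, 5, 7, 11])
10 → pile 4 (tops now [1, 5, 7, 10])
1 → pile 1 (tops now [1, 5, 7, 10])
Four piles.

4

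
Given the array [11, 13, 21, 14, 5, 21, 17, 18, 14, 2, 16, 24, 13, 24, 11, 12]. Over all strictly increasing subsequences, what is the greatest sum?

Let S[i] be the best sum of a strictly increasing subsequence ending at i:
i:      1  2  3  4  5  6  7  8  9 10 11 12 13 14 15 16
a[i]:  11 13 21 14  5 21 17 18 14  2 16 24 13 24 11 12
S:     11 24 45 38  5 59 55 73 38  2 54 97 24 97 16 28
Maximum is 97 (e.g. 11 + 13 + 14 + 17 + 18 + 24).

97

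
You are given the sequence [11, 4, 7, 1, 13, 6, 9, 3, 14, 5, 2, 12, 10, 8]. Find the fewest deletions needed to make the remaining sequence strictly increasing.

Fewest deletions = n − (longest strictly increasing subsequence).
Patience tails:
11 → extends → [11]
4 → replaces 11 → [4]
7 → extends → [4, 7]
1 → replaces 4 → [1, 7]
13 → extends → [1, 7, 13]
6 → replaces 7 → [1, 6, 13]
9 → replaces 13 → [1, 6, 9]
3 → replaces 6 → [1, 3, 9]
14 → extends → [1, 3, 9, 14]
5 → replaces 9 → [1, 3, 5, 14]
2 → replaces 3 → [1, 2, 5, 14]
12 → replaces 14 → [1, 2, 5, 12]
10 → replaces 12 → [1, 2, 5, 10]
8 → replaces 10 → [1, 2, 5, 8]
Longest strictly increasing subsequence has length 4, so deletions = 14 − 4 = 10.

10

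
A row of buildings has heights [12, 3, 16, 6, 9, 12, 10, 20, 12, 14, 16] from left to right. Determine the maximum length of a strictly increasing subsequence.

7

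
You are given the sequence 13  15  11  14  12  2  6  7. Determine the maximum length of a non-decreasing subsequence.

3

Track the smallest tail for each achievable length (allowing ties):
13 → extends → [13]
15 → extends → [13, 15]
11 → replaces 13 → [11, 15]
14 → replaces 15 → [11, 14]
12 → replaces 14 → [11, 12]
2 → replaces 11 → [2, 12]
6 → replaces 12 → [2, 6]
7 → extends → [2, 6, 7]
Three tails, so the longest non-decreasing subsequence has length 3 (e.g. 2, 6, 7).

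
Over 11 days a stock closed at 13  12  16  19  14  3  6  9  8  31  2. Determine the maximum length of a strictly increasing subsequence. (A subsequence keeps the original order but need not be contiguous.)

4

Track the smallest tail for each achievable length (strict):
13 → extends → [13]
12 → replaces 13 → [12]
16 → extends → [12, 16]
19 → extends → [12, 16, 19]
14 → replaces 16 → [12, 14, 19]
3 → replaces 12 → [3, 14, 19]
6 → replaces 14 → [3, 6, 19]
9 → replaces 19 → [3, 6, 9]
8 → replaces 9 → [3, 6, 8]
31 → extends → [3, 6, 8, 31]
2 → replaces 3 → [2, 6, 8, 31]
Four tails, so the longest strictly increasing subsequence has length 4 (e.g. 13, 16, 19, 31).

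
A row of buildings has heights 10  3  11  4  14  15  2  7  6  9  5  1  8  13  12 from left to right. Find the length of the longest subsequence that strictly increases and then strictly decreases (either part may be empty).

8

inc[i] = longest strictly increasing subsequence ending at i; dec[i] = longest strictly decreasing subsequence starting at i:
i:      1  2  3  4  5  6  7  8  9 10 11 12 13 14 15
a[i]:  10  3 11  4 14 15  2  7  6  9  5  1  8 13 12
inc:    1  1  2  2  3  4  1  3  3  4  3  1  4  5  5
dec:    5  3  5  3  5  5  2  4  3  3  2  1  1  2  1
Best peak at i=6 (value 15): inc=4, dec=5, length 4+5−1 = 8.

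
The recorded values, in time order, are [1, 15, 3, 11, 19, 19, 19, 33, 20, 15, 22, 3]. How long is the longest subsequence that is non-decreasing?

8

Track the smallest tail for each achievable length (allowing ties):
1 → extends → [1]
15 → extends → [1, 15]
3 → replaces 15 → [1, 3]
11 → extends → [1, 3, 11]
19 → extends → [1, 3, 11, 19]
19 → extends → [1, 3, 11, 19, 19]
19 → extends → [1, 3, 11, 19, 19, 19]
33 → extends → [1, 3, 11, 19, 19, 19, 33]
20 → replaces 33 → [1, 3, 11, 19, 19, 19, 20]
15 → replaces 19 → [1, 3, 11, 15, 19, 19, 20]
22 → extends → [1, 3, 11, 15, 19, 19, 20, 22]
3 → replaces 11 → [1, 3, 3, 15, 19, 19, 20, 22]
Eight tails, so the longest non-decreasing subsequence has length 8 (e.g. 1, 3, 11, 19, 19, 19, 20, 22).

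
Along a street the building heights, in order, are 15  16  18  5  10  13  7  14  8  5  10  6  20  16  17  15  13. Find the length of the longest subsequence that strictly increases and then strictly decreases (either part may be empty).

inc[i] = longest strictly increasing subsequence ending at i; dec[i] = longest strictly decreasing subsequence starting at i:
i:      1  2  3  4  5  6  7  8  9 10 11 12 13 14 15 16 17
a[i]:  15 16 18  5 10 13  7 14  8  5 10  6 20 16 17 15 13
inc:    1  2  3  1  2  3  2  4  3  1  4  2  5  5  6  5  5
dec:    4  4  4  1  3  3  2  3  2  1  2  1  4  3  3  2  1
Best peak at i=13 (value 20): inc=5, dec=4, length 5+4−1 = 8.

8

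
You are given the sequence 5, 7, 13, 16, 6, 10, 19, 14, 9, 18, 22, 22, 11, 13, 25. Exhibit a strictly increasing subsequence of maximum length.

5, 7, 13, 16, 19, 22, 25

Patience tails give the LIS length; then backtrack through the dp parents:
5 → extends → [5]
7 → extends → [5, 7]
13 → extends → [5, 7, 13]
16 → extends → [5, 7, 13, 16]
6 → replaces 7 → [5, 6, 13, 16]
10 → replaces 13 → [5, 6, 10, 16]
19 → extends → [5, 6, 10, 16, 19]
14 → replaces 16 → [5, 6, 10, 14, 19]
9 → replaces 10 → [5, 6, 9, 14, 19]
18 → replaces 19 → [5, 6, 9, 14, 18]
22 → extends → [5, 6, 9, 14, 18, 22]
22 → already a tail → [5, 6, 9, 14, 18, 22]
11 → replaces 14 → [5, 6, 9, 11, 18, 22]
13 → replaces 18 → [5, 6, 9, 11, 13, 22]
25 → extends → [5, 6, 9, 11, 13, 22, 25]
Length 7; one witness is 5, 7, 13, 16, 19, 22, 25.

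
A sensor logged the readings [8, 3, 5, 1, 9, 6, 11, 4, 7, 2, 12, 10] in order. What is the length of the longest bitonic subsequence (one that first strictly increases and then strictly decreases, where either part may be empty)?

inc[i] = longest strictly increasing subsequence ending at i; dec[i] = longest strictly decreasing subsequence starting at i:
i:      1  2  3  4  5  6  7  8  9 10 11 12
a[i]:   8  3  5  1  9  6 11  4  7  2 12 10
inc:    1  1  2  1  3  3  4  2  4  2  5  5
dec:    4  2  3  1  4  3  3  2  2  1  2  1
Best peak at i=5 (value 9): inc=3, dec=4, length 3+4−1 = 6.

6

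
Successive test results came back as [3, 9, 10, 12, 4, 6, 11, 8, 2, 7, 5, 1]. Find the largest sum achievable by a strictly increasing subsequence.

Let S[i] be the best sum of a strictly increasing subsequence ending at i:
i:      1  2  3  4  5  6  7  8  9 10 11 12
a[i]:   3  9 10 12  4  6 11  8  2  7  5  1
S:      3 12 22 34  7 13 33 21  2 20 12  1
Maximum is 34 (e.g. 3 + 9 + 10 + 12).

34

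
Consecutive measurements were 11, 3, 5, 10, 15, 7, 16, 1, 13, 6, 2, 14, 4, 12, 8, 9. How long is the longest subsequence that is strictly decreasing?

5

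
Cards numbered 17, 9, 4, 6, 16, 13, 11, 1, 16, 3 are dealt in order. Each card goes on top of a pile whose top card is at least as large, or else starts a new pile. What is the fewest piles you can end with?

4

The minimum number of non-increasing subsequences covering a sequence equals the length of its longest strictly increasing subsequence.
LIS length is 4 (e.g. 4, 6, 13, 16), so 4 piles are needed.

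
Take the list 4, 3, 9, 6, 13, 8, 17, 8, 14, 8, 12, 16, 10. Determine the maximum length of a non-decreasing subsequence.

Let dp[i] be the length of the longest such subsequence ending at index i:
i:      1  2  3  4  5  6  7  8  9 10 11 12 13
a[i]:   4  3  9  6 13  8 17  8 14  8 12 16 10
dp:     1  1  2  2  3  3  4  4  5  5  6  7  6
Maximum dp value is 7.

7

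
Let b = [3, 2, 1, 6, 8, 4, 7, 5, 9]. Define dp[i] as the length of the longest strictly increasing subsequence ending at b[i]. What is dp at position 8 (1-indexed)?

3

dp[i] = 1 + max{dp[j] : j<i, b[j]<b[i]} (or 1 if no such j):
i:     1 2 3 4 5 6 7 8 9
b[i]:  3 2 1 6 8 4 7 5 9
dp:    1 1 1 2 3 2 3 3 4
At index 8 the value is 3.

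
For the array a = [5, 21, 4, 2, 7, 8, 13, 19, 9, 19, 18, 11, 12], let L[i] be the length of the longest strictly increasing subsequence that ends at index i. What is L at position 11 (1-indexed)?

dp[i] = 1 + max{dp[j] : j<i, a[j]<a[i]} (or 1 if no such j):
i:      1  2  3  4  5  6  7  8  9 10 11 12 13
a[i]:   5 21  4  2  7  8 13 19  9 19 18 11 12
dp:     1  2  1  1  2  3  4  5  4  5  5  5  6
At index 11 the value is 5.

5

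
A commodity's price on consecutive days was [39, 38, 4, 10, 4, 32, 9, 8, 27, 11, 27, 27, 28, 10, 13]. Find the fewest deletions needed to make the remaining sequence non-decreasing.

8

Fewest deletions = n − (longest non-decreasing subsequence).
Patience tails:
39 → extends → [39]
38 → replaces 39 → [38]
4 → replaces 38 → [4]
10 → extends → [4, 10]
4 → replaces 10 → [4, 4]
32 → extends → [4, 4, 32]
9 → replaces 32 → [4, 4, 9]
8 → replaces 9 → [4, 4, 8]
27 → extends → [4, 4, 8, 27]
11 → replaces 27 → [4, 4, 8, 11]
27 → extends → [4, 4, 8, 11, 27]
27 → extends → [4, 4, 8, 11, 27, 27]
28 → extends → [4, 4, 8, 11, 27, 27, 28]
10 → replaces 11 → [4, 4, 8, 10, 27, 27, 28]
13 → replaces 27 → [4, 4, 8, 10, 13, 27, 28]
Longest non-decreasing subsequence has length 7, so deletions = 15 − 7 = 8.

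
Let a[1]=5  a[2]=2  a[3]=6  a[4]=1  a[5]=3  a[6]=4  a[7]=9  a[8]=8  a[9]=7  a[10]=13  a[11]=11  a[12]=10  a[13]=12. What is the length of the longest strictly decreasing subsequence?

3

Let dp[i] be the longest strictly decreasing subsequence ending at i:
i:      1  2  3  4  5  6  7  8  9 10 11 12 13
a[i]:   5  2  6  1  3  4  9  8  7 13 11 10 12
dp:     1  2  1  3  2  2  1  2  3  1  2  3  2
Maximum is 3.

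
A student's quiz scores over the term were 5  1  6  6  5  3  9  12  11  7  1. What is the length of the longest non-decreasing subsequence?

Let dp[i] be the length of the longest such subsequence ending at index i:
i:      1  2  3  4  5  6  7  8  9 10 11
a[i]:   5  1  6  6  5  3  9 12 11  7  1
dp:     1  1  2  3  2  2  4  5  5  4  2
Maximum dp value is 5.

5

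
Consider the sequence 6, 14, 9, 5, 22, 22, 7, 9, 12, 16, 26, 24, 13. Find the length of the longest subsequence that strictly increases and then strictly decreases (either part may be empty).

8

inc[i] = longest strictly increasing subsequence ending at i; dec[i] = longest strictly decreasing subsequence starting at i:
i:      1  2  3  4  5  6  7  8  9 10 11 12 13
a[i]:   6 14  9  5 22 22  7  9 12 16 26 24 13
inc:    1  2  2  1  3  3  2  3  4  5  6  6  5
dec:    2  3  2  1  3  3  1  1  1  2  3  2  1
Best peak at i=11 (value 26): inc=6, dec=3, length 6+3−1 = 8.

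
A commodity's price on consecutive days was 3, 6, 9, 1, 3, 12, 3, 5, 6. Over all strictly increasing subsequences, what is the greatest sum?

30

Let S[i] be the best sum of a strictly increasing subsequence ending at i:
i:      1  2  3  4  5  6  7  8  9
a[i]:   3  6  9  1  3 12  3  5  6
S:      3  9 18  1  4 30  4  9 15
Maximum is 30 (e.g. 3 + 6 + 9 + 12).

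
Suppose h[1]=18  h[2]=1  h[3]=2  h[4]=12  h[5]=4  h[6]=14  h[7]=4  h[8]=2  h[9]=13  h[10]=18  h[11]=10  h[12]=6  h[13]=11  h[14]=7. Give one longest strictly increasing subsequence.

1, 2, 12, 14, 18

Patience tails give the LIS length; then backtrack through the dp parents:
18 → extends → [18]
1 → replaces 18 → [1]
2 → extends → [1, 2]
12 → extends → [1, 2, 12]
4 → replaces 12 → [1, 2, 4]
14 → extends → [1, 2, 4, 14]
4 → already a tail → [1, 2, 4, 14]
2 → already a tail → [1, 2, 4, 14]
13 → replaces 14 → [1, 2, 4, 13]
18 → extends → [1, 2, 4, 13, 18]
10 → replaces 13 → [1, 2, 4, 10, 18]
6 → replaces 10 → [1, 2, 4, 6, 18]
11 → replaces 18 → [1, 2, 4, 6, 11]
7 → replaces 11 → [1, 2, 4, 6, 7]
Length 5; one witness is 1, 2, 12, 14, 18.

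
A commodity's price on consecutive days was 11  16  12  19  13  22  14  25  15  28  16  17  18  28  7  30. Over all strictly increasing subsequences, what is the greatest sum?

174

Let S[i] be the best sum of a strictly increasing subsequence ending at i:
i:       1   2   3   4   5   6   7   8   9  10  11  12  13  14  15  16
a[i]:   11  16  12  19  13  22  14  25  15  28  16  17  18  28   7  30
S:      11  27  23  46  36  68  50  93  65 121  81  98 116 144   7 174
Maximum is 174 (e.g. 11 + 12 + 13 + 14 + 15 + 16 + 17 + 18 + 28 + 30).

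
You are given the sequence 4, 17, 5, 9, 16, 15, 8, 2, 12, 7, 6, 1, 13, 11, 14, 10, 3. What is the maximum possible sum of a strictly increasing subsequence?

Let S[i] be the best sum of a strictly increasing subsequence ending at i:
i:      1  2  3  4  5  6  7  8  9 10 11 12 13 14 15 16 17
a[i]:   4 17  5  9 16 15  8  2 12  7  6  1 13 11 14 10  3
S:      4 21  9 18 34 33 17  2 30 16 15  1 43 29 57 28  5
Maximum is 57 (e.g. 4 + 5 + 9 + 12 + 13 + 14).

57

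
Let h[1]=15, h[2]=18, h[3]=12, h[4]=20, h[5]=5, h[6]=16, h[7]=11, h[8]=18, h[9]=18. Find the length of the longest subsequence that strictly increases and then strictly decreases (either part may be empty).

5

inc[i] = longest strictly increasing subsequence ending at i; dec[i] = longest strictly decreasing subsequence starting at i:
i:      1  2  3  4  5  6  7  8  9
h[i]:  15 18 12 20  5 16 11 18 18
inc:    1  2  1  3  1  2  2  3  3
dec:    3  3  2  3  1  2  1  1  1
Best peak at i=4 (value 20): inc=3, dec=3, length 3+3−1 = 5.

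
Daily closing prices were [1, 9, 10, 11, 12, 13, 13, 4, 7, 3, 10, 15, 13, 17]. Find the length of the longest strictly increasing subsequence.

8

Track the smallest tail for each achievable length (strict):
1 → extends → [1]
9 → extends → [1, 9]
10 → extends → [1, 9, 10]
11 → extends → [1, 9, 10, 11]
12 → extends → [1, 9, 10, 11, 12]
13 → extends → [1, 9, 10, 11, 12, 13]
13 → already a tail → [1, 9, 10, 11, 12, 13]
4 → replaces 9 → [1, 4, 10, 11, 12, 13]
7 → replaces 10 → [1, 4, 7, 11, 12, 13]
3 → replaces 4 → [1, 3, 7, 11, 12, 13]
10 → replaces 11 → [1, 3, 7, 10, 12, 13]
15 → extends → [1, 3, 7, 10, 12, 13, 15]
13 → already a tail → [1, 3, 7, 10, 12, 13, 15]
17 → extends → [1, 3, 7, 10, 12, 13, 15, 17]
Eight tails, so the longest strictly increasing subsequence has length 8 (e.g. 1, 9, 10, 11, 12, 13, 15, 17).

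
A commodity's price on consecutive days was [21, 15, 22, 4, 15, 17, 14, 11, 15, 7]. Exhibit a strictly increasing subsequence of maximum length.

4, 15, 17

Patience tails give the LIS length; then backtrack through the dp parents:
21 → extends → [21]
15 → replaces 21 → [15]
22 → extends → [15, 22]
4 → replaces 15 → [4, 22]
15 → replaces 22 → [4, 15]
17 → extends → [4, 15, 17]
14 → replaces 15 → [4, 14, 17]
11 → replaces 14 → [4, 11, 17]
15 → replaces 17 → [4, 11, 15]
7 → replaces 11 → [4, 7, 15]
Length 3; one witness is 4, 15, 17.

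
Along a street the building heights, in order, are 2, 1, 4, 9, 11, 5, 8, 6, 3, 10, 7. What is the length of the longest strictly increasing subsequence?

5

Let dp[i] be the length of the longest such subsequence ending at index i:
i:      1  2  3  4  5  6  7  8  9 10 11
a[i]:   2  1  4  9 11  5  8  6  3 10  7
dp:     1  1  2  3  4  3  4  4  2  5  5
Maximum dp value is 5.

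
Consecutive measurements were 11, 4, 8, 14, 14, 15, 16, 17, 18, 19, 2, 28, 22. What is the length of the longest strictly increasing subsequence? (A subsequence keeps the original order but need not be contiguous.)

Track the smallest tail for each achievable length (strict):
11 → extends → [11]
4 → replaces 11 → [4]
8 → extends → [4, 8]
14 → extends → [4, 8, 14]
14 → already a tail → [4, 8, 14]
15 → extends → [4, 8, 14, 15]
16 → extends → [4, 8, 14, 15, 16]
17 → extends → [4, 8, 14, 15, 16, 17]
18 → extends → [4, 8, 14, 15, 16, 17, 18]
19 → extends → [4, 8, 14, 15, 16, 17, 18, 19]
2 → replaces 4 → [2, 8, 14, 15, 16, 17, 18, 19]
28 → extends → [2, 8, 14, 15, 16, 17, 18, 19, 28]
22 → replaces 28 → [2, 8, 14, 15, 16, 17, 18, 19, 22]
Nine tails, so the longest strictly increasing subsequence has length 9 (e.g. 4, 8, 14, 15, 16, 17, 18, 19, 28).

9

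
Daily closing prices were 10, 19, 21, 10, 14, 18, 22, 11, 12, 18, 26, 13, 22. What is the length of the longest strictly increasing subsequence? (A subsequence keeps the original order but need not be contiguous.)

5

Let dp[i] be the length of the longest such subsequence ending at index i:
i:      1  2  3  4  5  6  7  8  9 10 11 12 13
a[i]:  10 19 21 10 14 18 22 11 12 18 26 13 22
dp:     1  2  3  1  2  3  4  2  3  4  5  4  5
Maximum dp value is 5.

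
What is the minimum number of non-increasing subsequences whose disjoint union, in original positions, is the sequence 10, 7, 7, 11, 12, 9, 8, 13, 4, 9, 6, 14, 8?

Place each on the leftmost legal pile:
10 → new pile 1 (tops now [10])
7 → pile 1 (tops now [7])
7 → pile 1 (tops now [7])
11 → new pile 2 (tops now [7, 11])
12 → new pile 3 (tops now [7, 11, 12])
9 → pile 2 (tops now [7, 9, 12])
8 → pile 2 (tops now [7, 8, 12])
13 → new pile 4 (tops now [7, 8, 12, 13])
4 → pile 1 (tops now [4, 8, 12, 13])
9 → pile 3 (tops now [4, 8, 9, 13])
6 → pile 2 (tops now [4, 6, 9, 13])
14 → new pile 5 (tops now [4, 6, 9, 13, 14])
8 → pile 3 (tops now [4, 6, 8, 13, 14])
Five piles.

5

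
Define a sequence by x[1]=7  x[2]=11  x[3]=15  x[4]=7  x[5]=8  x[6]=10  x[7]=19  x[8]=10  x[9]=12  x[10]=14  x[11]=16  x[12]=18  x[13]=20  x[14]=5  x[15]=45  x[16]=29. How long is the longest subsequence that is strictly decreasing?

Let dp[i] be the longest strictly decreasing subsequence ending at i:
i:      1  2  3  4  5  6  7  8  9 10 11 12 13 14 15 16
x[i]:   7 11 15  7  8 10 19 10 12 14 16 18 20  5 45 29
dp:     1  1  1  2  2  2  1  2  2  2  2  2  1  3  1  2
Maximum is 3.

3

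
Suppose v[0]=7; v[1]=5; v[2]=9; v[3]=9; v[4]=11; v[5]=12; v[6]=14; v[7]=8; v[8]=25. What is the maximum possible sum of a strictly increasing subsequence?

Let S[i] be the best sum of a strictly increasing subsequence ending at i:
i:      0  1  2  3  4  5  6  7  8
v[i]:   7  5  9  9 11 12 14  8 25
S:      7  5 16 16 27 39 53 15 78
Maximum is 78 (e.g. 7 + 9 + 11 + 12 + 14 + 25).

78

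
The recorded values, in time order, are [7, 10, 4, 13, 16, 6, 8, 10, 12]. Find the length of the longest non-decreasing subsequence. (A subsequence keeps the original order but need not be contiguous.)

5

Let dp[i] be the length of the longest such subsequence ending at index i:
i:      1  2  3  4  5  6  7  8  9
a[i]:   7 10  4 13 16  6  8 10 12
dp:     1  2  1  3  4  2  3  4  5
Maximum dp value is 5.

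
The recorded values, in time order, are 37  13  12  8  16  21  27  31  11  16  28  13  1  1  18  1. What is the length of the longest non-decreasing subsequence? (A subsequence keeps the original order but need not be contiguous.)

Track the smallest tail for each achievable length (allowing ties):
37 → extends → [37]
13 → replaces 37 → [13]
12 → replaces 13 → [12]
8 → replaces 12 → [8]
16 → extends → [8, 16]
21 → extends → [8, 16, 21]
27 → extends → [8, 16, 21, 27]
31 → extends → [8, 16, 21, 27, 31]
11 → replaces 16 → [8, 11, 21, 27, 31]
16 → replaces 21 → [8, 11, 16, 27, 31]
28 → replaces 31 → [8, 11, 16, 27, 28]
13 → replaces 16 → [8, 11, 13, 27, 28]
1 → replaces 8 → [1, 11, 13, 27, 28]
1 → replaces 11 → [1, 1, 13, 27, 28]
18 → replaces 27 → [1, 1, 13, 18, 28]
1 → replaces 13 → [1, 1, 1, 18, 28]
Five tails, so the longest non-decreasing subsequence has length 5 (e.g. 13, 16, 21, 27, 31).

5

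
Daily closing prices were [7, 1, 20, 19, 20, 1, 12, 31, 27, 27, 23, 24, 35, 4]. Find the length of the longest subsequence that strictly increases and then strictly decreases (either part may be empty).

inc[i] = longest strictly increasing subsequence ending at i; dec[i] = longest strictly decreasing subsequence starting at i:
i:      1  2  3  4  5  6  7  8  9 10 11 12 13 14
a[i]:   7  1 20 19 20  1 12 31 27 27 23 24 35  4
inc:    1  1  2  2  3  1  2  4  4  4  4  5  6  2
dec:    2  1  4  3  3  1  2  4  3  3  2  2  2  1
Best peak at i=8 (value 31): inc=4, dec=4, length 4+4−1 = 7.

7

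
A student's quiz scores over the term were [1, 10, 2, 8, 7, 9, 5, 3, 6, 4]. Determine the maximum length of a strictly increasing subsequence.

4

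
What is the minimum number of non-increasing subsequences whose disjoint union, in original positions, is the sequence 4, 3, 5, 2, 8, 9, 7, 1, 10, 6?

The minimum number of non-increasing subsequences covering a sequence equals the length of its longest strictly increasing subsequence.
LIS length is 5 (e.g. 4, 5, 8, 9, 10), so 5 piles are needed.

5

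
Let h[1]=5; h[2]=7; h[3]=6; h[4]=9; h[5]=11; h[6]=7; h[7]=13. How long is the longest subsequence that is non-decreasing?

5

Let dp[i] be the length of the longest such subsequence ending at index i:
i:      1  2  3  4  5  6  7
h[i]:   5  7  6  9 11  7 13
dp:     1  2  2  3  4  3  5
Maximum dp value is 5.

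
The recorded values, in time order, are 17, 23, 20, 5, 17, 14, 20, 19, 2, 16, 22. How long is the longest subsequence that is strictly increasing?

4

Track the smallest tail for each achievable length (strict):
17 → extends → [17]
23 → extends → [17, 23]
20 → replaces 23 → [17, 20]
5 → replaces 17 → [5, 20]
17 → replaces 20 → [5, 17]
14 → replaces 17 → [5, 14]
20 → extends → [5, 14, 20]
19 → replaces 20 → [5, 14, 19]
2 → replaces 5 → [2, 14, 19]
16 → replaces 19 → [2, 14, 16]
22 → extends → [2, 14, 16, 22]
Four tails, so the longest strictly increasing subsequence has length 4 (e.g. 5, 17, 20, 22).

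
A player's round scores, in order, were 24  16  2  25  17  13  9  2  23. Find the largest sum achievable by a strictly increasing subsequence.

56

Let S[i] be the best sum of a strictly increasing subsequence ending at i:
i:      1  2  3  4  5  6  7  8  9
a[i]:  24 16  2 25 17 13  9  2 23
S:     24 16  2 49 33 15 11  2 56
Maximum is 56 (e.g. 16 + 17 + 23).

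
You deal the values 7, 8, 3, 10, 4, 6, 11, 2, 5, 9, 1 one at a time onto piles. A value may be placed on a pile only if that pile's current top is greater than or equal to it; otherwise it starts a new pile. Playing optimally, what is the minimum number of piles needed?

Place each on the leftmost legal pile:
7 → new pile 1 (tops now [7])
8 → new pile 2 (tops now [7, 8])
3 → pile 1 (tops now [3, 8])
10 → new pile 3 (tops now [3, 8, 10])
4 → pile 2 (tops now [3, 4, 10])
6 → pile 3 (tops now [3, 4, 6])
11 → new pile 4 (tops now [3, 4, 6, 11])
2 → pile 1 (tops now [2, 4, 6, 11])
5 → pile 3 (tops now [2, 4, 5, 11])
9 → pile 4 (tops now [2, 4, 5, 9])
1 → pile 1 (tops now [1, 4, 5, 9])
Four piles.

4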